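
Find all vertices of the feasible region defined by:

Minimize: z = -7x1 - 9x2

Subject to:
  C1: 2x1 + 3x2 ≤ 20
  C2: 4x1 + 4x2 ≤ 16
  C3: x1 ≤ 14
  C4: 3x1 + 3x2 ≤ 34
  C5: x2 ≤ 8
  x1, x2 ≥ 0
Each vertex is the intersection of two constraint boundaries that also satisfies all remaining constraints:
  x1 = 0 and x2 = 0 → (0, 0)
  4x1 + 4x2 = 16 and x2 = 0 → (4, 0)
  4x1 + 4x2 = 16 and x1 = 0 → (0, 4)

Vertices: (0, 0), (4, 0), (0, 4)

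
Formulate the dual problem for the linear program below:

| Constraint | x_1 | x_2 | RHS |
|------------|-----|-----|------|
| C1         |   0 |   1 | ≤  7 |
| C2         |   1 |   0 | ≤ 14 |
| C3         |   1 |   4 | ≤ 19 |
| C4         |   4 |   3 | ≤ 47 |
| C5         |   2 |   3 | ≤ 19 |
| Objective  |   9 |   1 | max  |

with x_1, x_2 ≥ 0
Minimize: z = 7y1 + 14y2 + 19y3 + 47y4 + 19y5

Subject to:
  C1: -y2 - y3 - 4y4 - 2y5 ≤ -9
  C2: -y1 - 4y3 - 3y4 - 3y5 ≤ -1
  y1, y2, y3, y4, y5 ≥ 0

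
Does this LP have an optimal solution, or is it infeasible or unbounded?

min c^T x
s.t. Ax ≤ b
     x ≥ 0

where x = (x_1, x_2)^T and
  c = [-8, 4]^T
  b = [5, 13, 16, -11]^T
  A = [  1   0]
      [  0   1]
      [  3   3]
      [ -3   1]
The point (5, 0) satisfies every constraint, so the LP is feasible; the constraints give x_1 ≤ 5 and x_2 ≤ 13, which with x_1, x_2 ≥ 0 keep the feasible region inside a bounded box. A feasible, bounded LP attains a finite optimum at a vertex.

Bounded optimum: z* = -40 at (5, 0).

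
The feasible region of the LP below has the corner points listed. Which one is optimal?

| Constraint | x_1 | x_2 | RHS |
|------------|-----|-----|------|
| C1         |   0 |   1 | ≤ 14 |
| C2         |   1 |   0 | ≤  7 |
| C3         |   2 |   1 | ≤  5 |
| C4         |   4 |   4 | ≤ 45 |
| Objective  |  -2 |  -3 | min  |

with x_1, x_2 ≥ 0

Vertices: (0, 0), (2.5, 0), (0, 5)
(0, 5) with z = -15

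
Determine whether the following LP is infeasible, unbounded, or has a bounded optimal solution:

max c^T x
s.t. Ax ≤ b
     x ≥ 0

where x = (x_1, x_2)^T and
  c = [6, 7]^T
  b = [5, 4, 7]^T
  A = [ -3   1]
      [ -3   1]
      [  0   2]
Feasible point: (0, 0) satisfies every constraint, so the LP is feasible.
Direction d = (1, 0): for each constraint row a, a·d ≤ 0 —
  (-3)(1) + (1)(0) = -3 ≤ 0
  (-3)(1) + (1)(0) = -3 ≤ 0
  (0)(1) + (2)(0) = 0 ≤ 0
and d ≥ 0, so (0, 0) + t·d stays feasible for every t ≥ 0. Along this ray z = 6x_1 + 7x_2 changes by 6 per unit t, so z → +∞.

Unbounded — the objective can increase without bound over the feasible region.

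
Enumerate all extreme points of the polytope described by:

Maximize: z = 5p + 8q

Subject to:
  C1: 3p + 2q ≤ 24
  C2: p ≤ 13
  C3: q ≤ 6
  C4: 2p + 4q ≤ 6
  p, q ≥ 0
Each vertex is the intersection of two constraint boundaries that also satisfies all remaining constraints:
  p = 0 and q = 0 → (0, 0)
  2p + 4q = 6 and q = 0 → (3, 0)
  2p + 4q = 6 and p = 0 → (0, 1.5)

Vertices: (0, 0), (3, 0), (0, 1.5)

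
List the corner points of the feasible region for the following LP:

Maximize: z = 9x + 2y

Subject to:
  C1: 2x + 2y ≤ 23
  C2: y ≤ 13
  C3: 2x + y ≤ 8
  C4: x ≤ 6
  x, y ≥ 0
Each vertex is the intersection of two constraint boundaries that also satisfies all remaining constraints:
  x = 0 and y = 0 → (0, 0)
  2x + y = 8 and y = 0 → (4, 0)
  2x + y = 8 and x = 0 → (0, 8)

Vertices: (0, 0), (4, 0), (0, 8)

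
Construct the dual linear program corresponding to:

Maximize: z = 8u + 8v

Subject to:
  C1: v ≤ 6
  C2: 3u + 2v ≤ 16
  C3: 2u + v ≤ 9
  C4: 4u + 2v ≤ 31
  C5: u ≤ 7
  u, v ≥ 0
Minimize: z = 6y1 + 16y2 + 9y3 + 31y4 + 7y5

Subject to:
  C1: -3y2 - 2y3 - 4y4 - y5 ≤ -8
  C2: -y1 - 2y2 - y3 - 2y4 ≤ -8
  y1, y2, y3, y4, y5 ≥ 0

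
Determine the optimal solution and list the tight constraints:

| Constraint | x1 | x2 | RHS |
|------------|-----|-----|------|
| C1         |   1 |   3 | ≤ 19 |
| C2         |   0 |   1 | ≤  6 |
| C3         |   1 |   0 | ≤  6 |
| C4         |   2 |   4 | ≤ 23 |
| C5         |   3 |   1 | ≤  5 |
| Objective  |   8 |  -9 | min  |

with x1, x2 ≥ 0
Optimal: x1 = 0, x2 = 5
Binding: C5, x1 ≥ 0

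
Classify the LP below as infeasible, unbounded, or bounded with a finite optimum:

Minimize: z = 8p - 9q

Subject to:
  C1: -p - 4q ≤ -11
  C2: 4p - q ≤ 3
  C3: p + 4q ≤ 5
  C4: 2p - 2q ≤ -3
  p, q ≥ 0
C3 requires p + 4q ≤ 5, while C1 (-p - 4q ≤ -11) is equivalent to p + 4q ≥ 11. Together they would need 11 ≤ p + 4q ≤ 5, which is impossible since 11 > 5. No point satisfies all constraints.

The feasible region is empty; the LP is infeasible.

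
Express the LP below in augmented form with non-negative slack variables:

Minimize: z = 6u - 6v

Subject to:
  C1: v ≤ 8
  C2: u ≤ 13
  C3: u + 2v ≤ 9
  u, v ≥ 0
min z = 6u - 6v

s.t.
  v + s1 = 8
  u + s2 = 13
  u + 2v + s3 = 9
  u, v, s1, s2, s3 ≥ 0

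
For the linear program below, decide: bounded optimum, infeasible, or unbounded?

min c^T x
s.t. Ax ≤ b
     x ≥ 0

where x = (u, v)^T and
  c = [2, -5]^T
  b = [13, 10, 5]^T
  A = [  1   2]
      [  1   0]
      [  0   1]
The point (0, 5) satisfies every constraint, so the LP is feasible; the constraints give u ≤ 10 and v ≤ 5, which with u, v ≥ 0 keep the feasible region inside a bounded box. A feasible, bounded LP attains a finite optimum at a vertex.

Feasible with finite optimum z* = -25 at (0, 5).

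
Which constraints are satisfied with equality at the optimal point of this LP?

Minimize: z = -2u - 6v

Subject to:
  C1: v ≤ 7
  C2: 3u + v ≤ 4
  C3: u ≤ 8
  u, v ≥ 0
Optimal: u = 0, v = 4
Slack at optimum:
  C1: slack = 3
  C2: slack = 0 (binding)
  C3: slack = 8
  u ≥ 0: u = 0 (binding)
  v ≥ 0: v = 4
Binding constraints: C2, u ≥ 0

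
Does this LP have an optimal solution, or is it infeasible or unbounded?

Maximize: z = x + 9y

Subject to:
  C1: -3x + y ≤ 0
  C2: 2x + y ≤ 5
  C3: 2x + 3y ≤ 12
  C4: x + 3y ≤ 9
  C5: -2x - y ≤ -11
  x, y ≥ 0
C2 requires 2x + y ≤ 5, while C5 (-2x - y ≤ -11) is equivalent to 2x + y ≥ 11. Together they would need 11 ≤ 2x + y ≤ 5, which is impossible since 11 > 5. No point satisfies all constraints.

Infeasible: no point satisfies all constraints simultaneously.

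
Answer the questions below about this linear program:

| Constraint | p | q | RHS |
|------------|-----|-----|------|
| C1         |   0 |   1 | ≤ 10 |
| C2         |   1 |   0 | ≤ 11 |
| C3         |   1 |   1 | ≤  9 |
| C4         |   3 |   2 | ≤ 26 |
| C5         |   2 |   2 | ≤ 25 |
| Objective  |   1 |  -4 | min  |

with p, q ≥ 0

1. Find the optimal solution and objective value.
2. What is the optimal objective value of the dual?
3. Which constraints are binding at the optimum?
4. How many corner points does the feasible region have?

1. p = 0, q = 9, z = -36
2. -36 (by strong duality, equal to the primal optimum)
3. C3, p ≥ 0
4. 4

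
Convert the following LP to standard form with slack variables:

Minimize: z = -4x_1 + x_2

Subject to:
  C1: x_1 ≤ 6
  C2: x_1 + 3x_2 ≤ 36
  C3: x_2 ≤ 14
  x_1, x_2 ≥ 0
min z = -4x_1 + x_2

s.t.
  x_1 + s1 = 6
  x_1 + 3x_2 + s2 = 36
  x_2 + s3 = 14
  x_1, x_2, s1, s2, s3 ≥ 0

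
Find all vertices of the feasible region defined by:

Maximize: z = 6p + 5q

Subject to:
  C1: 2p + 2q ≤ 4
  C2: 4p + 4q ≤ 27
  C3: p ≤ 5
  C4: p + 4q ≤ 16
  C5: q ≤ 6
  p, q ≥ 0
Each vertex is the intersection of two constraint boundaries that also satisfies all remaining constraints:
  p = 0 and q = 0 → (0, 0)
  2p + 2q = 4 and q = 0 → (2, 0)
  2p + 2q = 4 and p = 0 → (0, 2)

Vertices: (0, 0), (2, 0), (0, 2)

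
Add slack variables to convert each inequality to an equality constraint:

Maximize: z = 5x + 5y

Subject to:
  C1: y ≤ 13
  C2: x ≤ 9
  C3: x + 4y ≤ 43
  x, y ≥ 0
max z = 5x + 5y

s.t.
  y + s1 = 13
  x + s2 = 9
  x + 4y + s3 = 43
  x, y, s1, s2, s3 ≥ 0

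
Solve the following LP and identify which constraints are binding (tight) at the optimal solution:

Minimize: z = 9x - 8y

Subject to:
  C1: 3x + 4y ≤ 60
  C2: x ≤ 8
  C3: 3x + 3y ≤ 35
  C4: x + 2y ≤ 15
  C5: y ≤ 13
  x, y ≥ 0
Optimal: x = 0, y = 7.5
Binding: C4, x ≥ 0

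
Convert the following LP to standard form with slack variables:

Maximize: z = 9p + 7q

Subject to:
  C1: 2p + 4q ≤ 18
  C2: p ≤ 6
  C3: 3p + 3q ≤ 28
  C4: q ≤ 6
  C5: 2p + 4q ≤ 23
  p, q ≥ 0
max z = 9p + 7q

s.t.
  2p + 4q + s1 = 18
  p + s2 = 6
  3p + 3q + s3 = 28
  q + s4 = 6
  2p + 4q + s5 = 23
  p, q, s1, s2, s3, s4, s5 ≥ 0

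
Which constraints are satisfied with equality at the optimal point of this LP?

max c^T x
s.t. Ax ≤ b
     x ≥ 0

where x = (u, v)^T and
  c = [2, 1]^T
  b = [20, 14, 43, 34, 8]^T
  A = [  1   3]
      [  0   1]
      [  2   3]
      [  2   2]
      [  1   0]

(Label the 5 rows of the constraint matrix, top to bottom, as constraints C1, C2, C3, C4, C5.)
Optimal: u = 8, v = 4
Slack at optimum:
  C1: slack = 0 (binding)
  C2: slack = 10
  C3: slack = 15
  C4: slack = 10
  C5: slack = 0 (binding)
  u ≥ 0: u = 8
  v ≥ 0: v = 4
Binding constraints: C1, C5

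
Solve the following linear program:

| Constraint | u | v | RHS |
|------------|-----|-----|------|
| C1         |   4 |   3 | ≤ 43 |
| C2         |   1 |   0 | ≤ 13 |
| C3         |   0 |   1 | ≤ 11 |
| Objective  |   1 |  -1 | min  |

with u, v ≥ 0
Each vertex is the intersection of two constraint boundaries that also satisfies all remaining constraints:
  u = 0 and v = 0 → (0, 0)
  4u + 3v = 43 and v = 0 → (10.75, 0)
  4u + 3v = 43 and v = 11 → (2.5, 11)
  v = 11 and u = 0 → (0, 11)

Evaluating z = u - v at each vertex:
  (0, 0): z = 0
  (10.75, 0): z = 10.75
  (2.5, 11): z = -8.5
  (0, 11): z = -11

The minimum is at (0, 11) with z = -11.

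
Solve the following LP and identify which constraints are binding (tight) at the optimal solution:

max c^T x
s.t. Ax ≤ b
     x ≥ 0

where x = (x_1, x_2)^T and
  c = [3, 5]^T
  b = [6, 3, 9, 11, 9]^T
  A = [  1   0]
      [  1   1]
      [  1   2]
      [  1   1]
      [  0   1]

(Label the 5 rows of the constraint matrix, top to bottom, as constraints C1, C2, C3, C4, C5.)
Optimal: x_1 = 0, x_2 = 3
Slack at optimum:
  C1: slack = 6
  C2: slack = 0 (binding)
  C3: slack = 3
  C4: slack = 8
  C5: slack = 6
  x_1 ≥ 0: x_1 = 0 (binding)
  x_2 ≥ 0: x_2 = 3
Binding constraints: C2, x_1 ≥ 0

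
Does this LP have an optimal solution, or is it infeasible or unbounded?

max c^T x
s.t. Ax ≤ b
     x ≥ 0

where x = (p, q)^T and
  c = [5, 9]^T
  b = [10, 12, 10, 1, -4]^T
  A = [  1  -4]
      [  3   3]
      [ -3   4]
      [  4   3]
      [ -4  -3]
One constraint requires 4p + 3q ≤ 1, while the constraint -4p - 3q ≤ -4 is equivalent to 4p + 3q ≥ 4. Together they would need 4 ≤ 4p + 3q ≤ 1, which is impossible since 4 > 1. No point satisfies all constraints.

The feasible region is empty; the LP is infeasible.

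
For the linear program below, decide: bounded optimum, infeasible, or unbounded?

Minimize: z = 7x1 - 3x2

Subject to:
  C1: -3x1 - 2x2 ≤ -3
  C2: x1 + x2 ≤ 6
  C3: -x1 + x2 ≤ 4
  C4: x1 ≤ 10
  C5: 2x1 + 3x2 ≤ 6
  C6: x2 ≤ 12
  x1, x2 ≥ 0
The point (0, 2) satisfies every constraint, so the LP is feasible; the constraints give x1 ≤ 10 and x2 ≤ 12, which with x1, x2 ≥ 0 keep the feasible region inside a bounded box. A feasible, bounded LP attains a finite optimum at a vertex.

Evaluating z = 7x1 - 3x2 at each vertex:
  (1, 0): z = 7
  (3, 0): z = 21
  (0, 2): z = -6
  (0, 1.5): z = -4.5

Bounded optimum: z* = -6 at (0, 2).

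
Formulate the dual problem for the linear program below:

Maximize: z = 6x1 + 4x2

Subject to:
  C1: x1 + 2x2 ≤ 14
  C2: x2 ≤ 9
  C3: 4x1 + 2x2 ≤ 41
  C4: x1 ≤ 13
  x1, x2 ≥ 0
Minimize: z = 14y1 + 9y2 + 41y3 + 13y4

Subject to:
  C1: -y1 - 4y3 - y4 ≤ -6
  C2: -2y1 - y2 - 2y3 ≤ -4
  y1, y2, y3, y4 ≥ 0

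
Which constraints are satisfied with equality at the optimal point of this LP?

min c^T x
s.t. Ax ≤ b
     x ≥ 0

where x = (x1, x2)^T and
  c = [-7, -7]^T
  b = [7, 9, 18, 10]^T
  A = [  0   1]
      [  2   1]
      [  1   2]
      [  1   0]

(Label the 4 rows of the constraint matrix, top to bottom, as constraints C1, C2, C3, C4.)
Optimal: x1 = 1, x2 = 7
Slack at optimum:
  C1: slack = 0 (binding)
  C2: slack = 0 (binding)
  C3: slack = 3
  C4: slack = 9
  x1 ≥ 0: x1 = 1
  x2 ≥ 0: x2 = 7
Binding constraints: C1, C2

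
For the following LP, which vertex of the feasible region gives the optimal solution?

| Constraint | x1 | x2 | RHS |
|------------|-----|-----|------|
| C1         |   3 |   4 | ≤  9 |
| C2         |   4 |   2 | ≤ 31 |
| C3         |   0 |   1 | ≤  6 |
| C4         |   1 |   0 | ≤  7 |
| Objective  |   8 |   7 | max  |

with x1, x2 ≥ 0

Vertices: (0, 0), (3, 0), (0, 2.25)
(3, 0) with z = 24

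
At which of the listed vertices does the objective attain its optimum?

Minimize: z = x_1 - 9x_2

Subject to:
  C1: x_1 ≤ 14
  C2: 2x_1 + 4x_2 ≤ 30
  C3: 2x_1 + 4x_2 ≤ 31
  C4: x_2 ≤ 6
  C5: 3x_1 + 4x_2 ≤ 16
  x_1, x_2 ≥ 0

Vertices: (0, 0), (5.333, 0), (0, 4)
Evaluating z = x_1 - 9x_2 at each vertex:
  (0, 0): z = 0
  (5.333, 0): z = 5.333
  (0, 4): z = -36

The smallest value is z = -36, attained at (0, 4).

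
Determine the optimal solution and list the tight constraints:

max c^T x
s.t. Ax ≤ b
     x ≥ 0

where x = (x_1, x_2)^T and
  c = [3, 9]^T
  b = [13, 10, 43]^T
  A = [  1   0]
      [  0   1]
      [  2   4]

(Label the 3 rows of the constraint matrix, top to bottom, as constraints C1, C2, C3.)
Optimal: x_1 = 1.5, x_2 = 10
Slack at optimum:
  C1: slack = 11.5
  C2: slack = 0 (binding)
  C3: slack = 0 (binding)
  x_1 ≥ 0: x_1 = 1.5
  x_2 ≥ 0: x_2 = 10
Binding constraints: C2, C3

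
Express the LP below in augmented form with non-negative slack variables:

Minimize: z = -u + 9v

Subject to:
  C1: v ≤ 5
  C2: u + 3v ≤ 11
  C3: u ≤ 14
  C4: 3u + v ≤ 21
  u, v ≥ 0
min z = -u + 9v

s.t.
  v + s1 = 5
  u + 3v + s2 = 11
  u + s3 = 14
  3u + v + s4 = 21
  u, v, s1, s2, s3, s4 ≥ 0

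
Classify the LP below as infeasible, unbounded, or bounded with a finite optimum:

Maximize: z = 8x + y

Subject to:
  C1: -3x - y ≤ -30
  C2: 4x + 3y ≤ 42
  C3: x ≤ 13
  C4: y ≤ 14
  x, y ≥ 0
The point (10.5, 0) satisfies every constraint, so the LP is feasible; the constraints give x ≤ 13 and y ≤ 14, which with x, y ≥ 0 keep the feasible region inside a bounded box. A feasible, bounded LP attains a finite optimum at a vertex.

Feasible with finite optimum z* = 84 at (10.5, 0).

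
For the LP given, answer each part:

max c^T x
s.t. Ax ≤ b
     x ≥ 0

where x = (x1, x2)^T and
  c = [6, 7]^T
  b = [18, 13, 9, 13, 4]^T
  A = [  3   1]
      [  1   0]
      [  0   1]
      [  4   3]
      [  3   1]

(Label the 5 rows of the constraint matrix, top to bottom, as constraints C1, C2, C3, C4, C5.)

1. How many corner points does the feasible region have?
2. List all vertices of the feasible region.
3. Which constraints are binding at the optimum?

1. 3
2. (0, 0), (1.333, 0), (0, 4)
3. C5, x1 ≥ 0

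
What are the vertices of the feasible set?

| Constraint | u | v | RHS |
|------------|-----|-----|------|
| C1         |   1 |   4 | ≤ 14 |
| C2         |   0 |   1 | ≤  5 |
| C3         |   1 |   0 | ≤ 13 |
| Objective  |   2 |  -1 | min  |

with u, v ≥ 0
Each vertex is the intersection of two constraint boundaries that also satisfies all remaining constraints:
  u = 0 and v = 0 → (0, 0)
  u = 13 and v = 0 → (13, 0)
  u + 4v = 14 and u = 13 → (13, 0.25)
  u + 4v = 14 and u = 0 → (0, 3.5)

Vertices: (0, 0), (13, 0), (13, 0.25), (0, 3.5)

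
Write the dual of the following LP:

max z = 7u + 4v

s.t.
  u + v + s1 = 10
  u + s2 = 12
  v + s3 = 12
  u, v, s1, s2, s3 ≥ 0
Minimize: z = 10y1 + 12y2 + 12y3

Subject to:
  C1: -y1 - y2 ≤ -7
  C2: -y1 - y3 ≤ -4
  y1, y2, y3 ≥ 0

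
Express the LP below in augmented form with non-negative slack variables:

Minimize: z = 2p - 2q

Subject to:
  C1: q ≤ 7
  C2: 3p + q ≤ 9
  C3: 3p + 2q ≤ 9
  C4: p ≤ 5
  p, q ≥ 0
min z = 2p - 2q

s.t.
  q + s1 = 7
  3p + q + s2 = 9
  3p + 2q + s3 = 9
  p + s4 = 5
  p, q, s1, s2, s3, s4 ≥ 0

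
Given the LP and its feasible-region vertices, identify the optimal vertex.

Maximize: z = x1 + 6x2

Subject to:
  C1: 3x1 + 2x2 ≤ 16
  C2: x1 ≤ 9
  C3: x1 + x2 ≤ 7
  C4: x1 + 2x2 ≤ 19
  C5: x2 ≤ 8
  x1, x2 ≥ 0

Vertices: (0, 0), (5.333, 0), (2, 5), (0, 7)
(0, 7) with z = 42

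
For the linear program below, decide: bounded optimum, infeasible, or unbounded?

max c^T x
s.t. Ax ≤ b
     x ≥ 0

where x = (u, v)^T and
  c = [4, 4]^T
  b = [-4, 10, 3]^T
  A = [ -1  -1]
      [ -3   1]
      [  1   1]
One constraint requires u + v ≤ 3, while the constraint -u - v ≤ -4 is equivalent to u + v ≥ 4. Together they would need 4 ≤ u + v ≤ 3, which is impossible since 4 > 3. No point satisfies all constraints.

Infeasible — the constraint set is empty.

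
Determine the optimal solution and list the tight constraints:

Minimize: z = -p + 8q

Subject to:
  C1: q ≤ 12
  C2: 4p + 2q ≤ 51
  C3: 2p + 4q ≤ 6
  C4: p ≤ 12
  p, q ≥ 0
Optimal: p = 3, q = 0
Slack at optimum:
  C1: slack = 12
  C2: slack = 39
  C3: slack = 0 (binding)
  C4: slack = 9
  p ≥ 0: p = 3
  q ≥ 0: q = 0 (binding)
Binding constraints: C3, q ≥ 0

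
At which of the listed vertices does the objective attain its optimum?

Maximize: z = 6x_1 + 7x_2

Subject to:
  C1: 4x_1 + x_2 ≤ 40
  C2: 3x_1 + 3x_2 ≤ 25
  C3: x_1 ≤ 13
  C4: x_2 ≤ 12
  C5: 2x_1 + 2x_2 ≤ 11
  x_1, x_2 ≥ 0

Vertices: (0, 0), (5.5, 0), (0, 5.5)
Evaluating z = 6x_1 + 7x_2 at each vertex:
  (0, 0): z = 0
  (5.5, 0): z = 33
  (0, 5.5): z = 38.5

The largest value is z = 38.5, attained at (0, 5.5).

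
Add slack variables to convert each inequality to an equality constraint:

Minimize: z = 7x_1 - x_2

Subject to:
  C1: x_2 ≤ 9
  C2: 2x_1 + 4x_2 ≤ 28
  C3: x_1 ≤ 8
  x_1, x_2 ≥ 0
min z = 7x_1 - x_2

s.t.
  x_2 + s1 = 9
  2x_1 + 4x_2 + s2 = 28
  x_1 + s3 = 8
  x_1, x_2, s1, s2, s3 ≥ 0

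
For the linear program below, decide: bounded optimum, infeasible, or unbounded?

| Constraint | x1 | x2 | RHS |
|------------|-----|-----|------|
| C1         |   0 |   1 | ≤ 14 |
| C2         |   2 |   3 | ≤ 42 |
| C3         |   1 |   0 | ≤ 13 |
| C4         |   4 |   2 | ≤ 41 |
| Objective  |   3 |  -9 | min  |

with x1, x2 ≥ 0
The point (0, 14) satisfies every constraint, so the LP is feasible; the constraints give x1 ≤ 13 and x2 ≤ 14, which with x1, x2 ≥ 0 keep the feasible region inside a bounded box. A feasible, bounded LP attains a finite optimum at a vertex.

Feasible with finite optimum z* = -126 at (0, 14).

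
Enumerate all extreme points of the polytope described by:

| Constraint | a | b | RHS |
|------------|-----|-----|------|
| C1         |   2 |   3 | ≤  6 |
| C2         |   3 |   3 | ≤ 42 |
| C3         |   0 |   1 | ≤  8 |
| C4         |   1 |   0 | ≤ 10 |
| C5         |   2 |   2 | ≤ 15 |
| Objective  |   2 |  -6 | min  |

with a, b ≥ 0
Each vertex is the intersection of two constraint boundaries that also satisfies all remaining constraints:
  a = 0 and b = 0 → (0, 0)
  2a + 3b = 6 and b = 0 → (3, 0)
  2a + 3b = 6 and a = 0 → (0, 2)

Vertices: (0, 0), (3, 0), (0, 2)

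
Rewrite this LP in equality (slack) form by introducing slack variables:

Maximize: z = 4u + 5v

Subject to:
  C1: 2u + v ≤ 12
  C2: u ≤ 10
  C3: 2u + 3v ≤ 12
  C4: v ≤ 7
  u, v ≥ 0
max z = 4u + 5v

s.t.
  2u + v + s1 = 12
  u + s2 = 10
  2u + 3v + s3 = 12
  v + s4 = 7
  u, v, s1, s2, s3, s4 ≥ 0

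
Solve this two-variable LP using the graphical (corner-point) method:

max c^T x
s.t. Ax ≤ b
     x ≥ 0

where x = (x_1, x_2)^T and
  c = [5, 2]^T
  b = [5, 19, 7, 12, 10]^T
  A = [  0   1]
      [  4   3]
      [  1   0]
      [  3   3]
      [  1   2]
Each vertex is the intersection of two constraint boundaries that also satisfies all remaining constraints:
  x_1 = 0 and x_2 = 0 → (0, 0)
  3x_1 + 3x_2 = 12 and x_2 = 0 → (4, 0)
  3x_1 + 3x_2 = 12 and x_1 = 0 → (0, 4)

Evaluating z = 5x_1 + 2x_2 at each vertex:
  (0, 0): z = 0
  (4, 0): z = 20
  (0, 4): z = 8

The maximum is at (4, 0) with z = 20.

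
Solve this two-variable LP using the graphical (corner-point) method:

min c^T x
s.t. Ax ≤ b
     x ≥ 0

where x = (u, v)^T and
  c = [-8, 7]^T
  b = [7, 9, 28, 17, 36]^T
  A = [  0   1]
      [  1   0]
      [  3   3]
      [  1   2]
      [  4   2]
Each vertex is the intersection of two constraint boundaries that also satisfies all remaining constraints:
  u = 0 and v = 0 → (0, 0)
  u = 9 and 4u + 2v = 36 → (9, 0)
  3u + 3v = 28 and 4u + 2v = 36 → (8.667, 0.6667)
  v = 7 and 3u + 3v = 28 → (2.333, 7)
  v = 7 and u = 0 → (0, 7)

Evaluating z = -8u + 7v at each vertex:
  (0, 0): z = 0
  (9, 0): z = -72
  (8.667, 0.6667): z = -64.67
  (2.333, 7): z = 30.33
  (0, 7): z = 49

The minimum is at (9, 0) with z = -72.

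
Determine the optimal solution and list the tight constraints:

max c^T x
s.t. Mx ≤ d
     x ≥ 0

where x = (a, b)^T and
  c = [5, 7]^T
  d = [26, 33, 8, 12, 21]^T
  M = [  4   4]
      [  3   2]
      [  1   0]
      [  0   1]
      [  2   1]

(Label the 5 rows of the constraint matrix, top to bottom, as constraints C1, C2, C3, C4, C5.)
Optimal: a = 0, b = 6.5
Slack at optimum:
  C1: slack = 0 (binding)
  C2: slack = 20
  C3: slack = 8
  C4: slack = 5.5
  C5: slack = 14.5
  a ≥ 0: a = 0 (binding)
  b ≥ 0: b = 6.5
Binding constraints: C1, a ≥ 0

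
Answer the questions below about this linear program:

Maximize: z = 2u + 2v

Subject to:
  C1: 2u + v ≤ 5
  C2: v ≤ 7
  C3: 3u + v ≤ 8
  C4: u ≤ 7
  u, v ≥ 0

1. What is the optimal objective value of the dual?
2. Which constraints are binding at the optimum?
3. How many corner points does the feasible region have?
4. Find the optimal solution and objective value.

1. 10 (by strong duality, equal to the primal optimum)
2. C1, u ≥ 0
3. 3
4. u = 0, v = 5, z = 10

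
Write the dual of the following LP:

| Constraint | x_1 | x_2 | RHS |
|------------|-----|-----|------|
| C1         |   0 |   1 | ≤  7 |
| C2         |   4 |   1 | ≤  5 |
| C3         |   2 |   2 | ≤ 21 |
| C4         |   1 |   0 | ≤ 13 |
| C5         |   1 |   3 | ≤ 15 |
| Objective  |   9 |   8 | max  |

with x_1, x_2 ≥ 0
Minimize: z = 7y1 + 5y2 + 21y3 + 13y4 + 15y5

Subject to:
  C1: -4y2 - 2y3 - y4 - y5 ≤ -9
  C2: -y1 - y2 - 2y3 - 3y5 ≤ -8
  y1, y2, y3, y4, y5 ≥ 0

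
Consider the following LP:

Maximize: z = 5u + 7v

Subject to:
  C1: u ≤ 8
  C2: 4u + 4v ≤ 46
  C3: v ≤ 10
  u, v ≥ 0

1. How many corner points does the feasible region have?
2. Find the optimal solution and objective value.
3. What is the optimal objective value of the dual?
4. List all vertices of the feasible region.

1. 5
2. u = 1.5, v = 10, z = 77.5
3. 77.5 (by strong duality, equal to the primal optimum)
4. (0, 0), (8, 0), (8, 3.5), (1.5, 10), (0, 10)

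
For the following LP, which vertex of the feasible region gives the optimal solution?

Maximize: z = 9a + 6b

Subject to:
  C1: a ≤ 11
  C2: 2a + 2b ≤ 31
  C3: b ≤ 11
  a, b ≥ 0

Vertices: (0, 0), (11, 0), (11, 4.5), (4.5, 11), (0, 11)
(11, 4.5) with z = 126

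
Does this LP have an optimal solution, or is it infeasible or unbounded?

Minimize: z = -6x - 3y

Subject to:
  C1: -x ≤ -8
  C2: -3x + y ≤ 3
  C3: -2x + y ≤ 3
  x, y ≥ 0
Feasible point: (8, 0) satisfies every constraint, so the LP is feasible.
Direction d = (1, 0): for each constraint row a, a·d ≤ 0 —
  (-1)(1) + (0)(0) = -1 ≤ 0
  (-3)(1) + (1)(0) = -3 ≤ 0
  (-2)(1) + (1)(0) = -2 ≤ 0
and d ≥ 0, so (8, 0) + t·d stays feasible for every t ≥ 0. Along this ray z = -6x - 3y changes by -6 per unit t, so z → −∞.

Unbounded — the objective can decrease without bound over the feasible region.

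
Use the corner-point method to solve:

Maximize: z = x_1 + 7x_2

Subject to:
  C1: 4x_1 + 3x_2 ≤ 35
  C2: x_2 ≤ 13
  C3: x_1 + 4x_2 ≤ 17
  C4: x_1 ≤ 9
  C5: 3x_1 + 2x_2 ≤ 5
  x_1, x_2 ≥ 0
Each vertex is the intersection of two constraint boundaries that also satisfies all remaining constraints:
  x_1 = 0 and x_2 = 0 → (0, 0)
  3x_1 + 2x_2 = 5 and x_2 = 0 → (1.667, 0)
  3x_1 + 2x_2 = 5 and x_1 = 0 → (0, 2.5)

Evaluating z = x_1 + 7x_2 at each vertex:
  (0, 0): z = 0
  (1.667, 0): z = 1.667
  (0, 2.5): z = 17.5

The maximum is at (0, 2.5) with z = 17.5.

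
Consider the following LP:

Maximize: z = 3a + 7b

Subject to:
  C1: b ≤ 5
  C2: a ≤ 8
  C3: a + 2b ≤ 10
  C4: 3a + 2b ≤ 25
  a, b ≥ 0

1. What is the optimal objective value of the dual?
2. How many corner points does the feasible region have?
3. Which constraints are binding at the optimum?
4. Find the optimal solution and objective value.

1. 35 (by strong duality, equal to the primal optimum)
2. 5
3. C1, C3, a ≥ 0
4. a = 0, b = 5, z = 35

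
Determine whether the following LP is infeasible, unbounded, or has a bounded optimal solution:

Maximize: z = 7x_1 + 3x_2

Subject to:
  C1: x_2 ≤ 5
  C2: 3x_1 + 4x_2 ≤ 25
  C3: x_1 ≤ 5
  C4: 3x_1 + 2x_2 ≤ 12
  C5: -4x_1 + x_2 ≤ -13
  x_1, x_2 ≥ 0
The point (4, 0) satisfies every constraint, so the LP is feasible; the constraints give x_1 ≤ 5 and x_2 ≤ 5, which with x_1, x_2 ≥ 0 keep the feasible region inside a bounded box. A feasible, bounded LP attains a finite optimum at a vertex.

Bounded optimum: z* = 28 at (4, 0).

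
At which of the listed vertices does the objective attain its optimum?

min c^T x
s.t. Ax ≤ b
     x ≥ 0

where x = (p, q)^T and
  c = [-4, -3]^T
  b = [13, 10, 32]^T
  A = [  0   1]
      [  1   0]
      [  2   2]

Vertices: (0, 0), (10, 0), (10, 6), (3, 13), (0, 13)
Evaluating z = -4p - 3q at each vertex:
  (0, 0): z = 0
  (10, 0): z = -40
  (10, 6): z = -58
  (3, 13): z = -51
  (0, 13): z = -39

The smallest value is z = -58, attained at (10, 6).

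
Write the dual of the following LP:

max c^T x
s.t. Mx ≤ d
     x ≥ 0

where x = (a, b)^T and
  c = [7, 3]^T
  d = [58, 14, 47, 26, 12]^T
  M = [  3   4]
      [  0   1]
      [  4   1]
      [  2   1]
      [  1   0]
Minimize: z = 58y1 + 14y2 + 47y3 + 26y4 + 12y5

Subject to:
  C1: -3y1 - 4y3 - 2y4 - y5 ≤ -7
  C2: -4y1 - y2 - y3 - y4 ≤ -3
  y1, y2, y3, y4, y5 ≥ 0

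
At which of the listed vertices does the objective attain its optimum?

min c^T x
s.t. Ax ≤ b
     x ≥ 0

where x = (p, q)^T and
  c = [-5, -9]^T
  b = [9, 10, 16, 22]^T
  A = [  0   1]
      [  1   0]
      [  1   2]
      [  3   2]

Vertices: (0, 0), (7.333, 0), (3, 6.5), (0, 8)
Evaluating z = -5p - 9q at each vertex:
  (0, 0): z = 0
  (7.333, 0): z = -36.67
  (3, 6.5): z = -73.5
  (0, 8): z = -72

The smallest value is z = -73.5, attained at (3, 6.5).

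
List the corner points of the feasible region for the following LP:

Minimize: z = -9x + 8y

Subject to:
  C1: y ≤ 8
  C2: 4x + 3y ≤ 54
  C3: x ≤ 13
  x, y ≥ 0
Each vertex is the intersection of two constraint boundaries that also satisfies all remaining constraints:
  x = 0 and y = 0 → (0, 0)
  x = 13 and y = 0 → (13, 0)
  4x + 3y = 54 and x = 13 → (13, 0.6667)
  y = 8 and 4x + 3y = 54 → (7.5, 8)
  y = 8 and x = 0 → (0, 8)

Vertices: (0, 0), (13, 0), (13, 0.6667), (7.5, 8), (0, 8)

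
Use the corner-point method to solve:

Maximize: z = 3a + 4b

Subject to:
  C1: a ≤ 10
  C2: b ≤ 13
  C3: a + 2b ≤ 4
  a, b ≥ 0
a = 4, b = 0, z = 12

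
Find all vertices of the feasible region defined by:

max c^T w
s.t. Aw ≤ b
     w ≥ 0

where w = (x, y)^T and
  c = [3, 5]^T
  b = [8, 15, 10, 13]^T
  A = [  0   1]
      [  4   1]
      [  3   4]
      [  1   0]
Each vertex is the intersection of two constraint boundaries that also satisfies all remaining constraints:
  x = 0 and y = 0 → (0, 0)
  3x + 4y = 10 and y = 0 → (3.333, 0)
  3x + 4y = 10 and x = 0 → (0, 2.5)

Vertices: (0, 0), (3.333, 0), (0, 2.5)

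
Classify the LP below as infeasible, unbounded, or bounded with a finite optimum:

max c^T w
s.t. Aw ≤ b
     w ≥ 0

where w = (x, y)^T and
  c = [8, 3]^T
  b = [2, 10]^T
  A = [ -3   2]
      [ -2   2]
Feasible point: (0, 0) satisfies every constraint, so the LP is feasible.
Direction d = (1, 0): for each constraint row a, a·d ≤ 0 —
  (-3)(1) + (2)(0) = -3 ≤ 0
  (-2)(1) + (2)(0) = -2 ≤ 0
and d ≥ 0, so (0, 0) + t·d stays feasible for every t ≥ 0. Along this ray z = 8x + 3y changes by 8 per unit t, so z → +∞.

The LP is unbounded; z can be made arbitrarily large.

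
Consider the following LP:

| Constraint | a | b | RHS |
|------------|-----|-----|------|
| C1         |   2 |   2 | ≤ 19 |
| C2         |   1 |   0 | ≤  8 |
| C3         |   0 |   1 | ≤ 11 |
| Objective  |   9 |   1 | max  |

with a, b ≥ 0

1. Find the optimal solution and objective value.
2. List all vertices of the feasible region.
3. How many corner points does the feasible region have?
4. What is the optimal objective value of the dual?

1. a = 8, b = 1.5, z = 73.5
2. (0, 0), (8, 0), (8, 1.5), (0, 9.5)
3. 4
4. 73.5 (by strong duality, equal to the primal optimum)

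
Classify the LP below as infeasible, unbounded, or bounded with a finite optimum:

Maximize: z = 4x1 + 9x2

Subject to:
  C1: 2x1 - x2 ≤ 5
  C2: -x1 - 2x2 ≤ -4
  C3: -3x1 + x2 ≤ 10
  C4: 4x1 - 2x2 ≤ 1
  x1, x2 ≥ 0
Feasible point: (0, 2) satisfies every constraint, so the LP is feasible.
Direction d = (1, 2): for each constraint row a, a·d ≤ 0 —
  (2)(1) + (-1)(2) = 0 ≤ 0
  (-1)(1) + (-2)(2) = -5 ≤ 0
  (-3)(1) + (1)(2) = -1 ≤ 0
  (4)(1) + (-2)(2) = 0 ≤ 0
and d ≥ 0, so (0, 2) + t·d stays feasible for every t ≥ 0. Along this ray z = 4x1 + 9x2 changes by 22 per unit t, so z → +∞.

Unbounded: there is a feasible ray along which z → +∞.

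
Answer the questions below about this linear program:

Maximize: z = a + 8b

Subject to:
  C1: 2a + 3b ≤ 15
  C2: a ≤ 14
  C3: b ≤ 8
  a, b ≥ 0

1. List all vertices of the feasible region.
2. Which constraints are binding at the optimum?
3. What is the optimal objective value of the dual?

1. (0, 0), (7.5, 0), (0, 5)
2. C1, a ≥ 0
3. 40 (by strong duality, equal to the primal optimum)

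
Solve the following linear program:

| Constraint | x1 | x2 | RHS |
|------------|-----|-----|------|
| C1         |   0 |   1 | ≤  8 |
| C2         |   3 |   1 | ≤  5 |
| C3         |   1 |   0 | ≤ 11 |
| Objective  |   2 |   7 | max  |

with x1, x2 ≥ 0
Each vertex is the intersection of two constraint boundaries that also satisfies all remaining constraints:
  x1 = 0 and x2 = 0 → (0, 0)
  3x1 + x2 = 5 and x2 = 0 → (1.667, 0)
  3x1 + x2 = 5 and x1 = 0 → (0, 5)

Evaluating z = 2x1 + 7x2 at each vertex:
  (0, 0): z = 0
  (1.667, 0): z = 3.333
  (0, 5): z = 35

The maximum is at (0, 5) with z = 35.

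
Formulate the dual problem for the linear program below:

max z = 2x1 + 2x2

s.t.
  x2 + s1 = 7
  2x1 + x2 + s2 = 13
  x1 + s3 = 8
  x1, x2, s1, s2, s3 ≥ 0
Minimize: z = 7y1 + 13y2 + 8y3

Subject to:
  C1: -2y2 - y3 ≤ -2
  C2: -y1 - y2 ≤ -2
  y1, y2, y3 ≥ 0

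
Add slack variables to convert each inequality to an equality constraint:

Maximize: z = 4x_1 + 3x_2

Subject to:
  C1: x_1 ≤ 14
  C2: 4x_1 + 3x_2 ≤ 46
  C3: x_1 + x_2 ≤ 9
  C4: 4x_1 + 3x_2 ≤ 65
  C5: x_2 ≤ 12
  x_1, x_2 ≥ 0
max z = 4x_1 + 3x_2

s.t.
  x_1 + s1 = 14
  4x_1 + 3x_2 + s2 = 46
  x_1 + x_2 + s3 = 9
  4x_1 + 3x_2 + s4 = 65
  x_2 + s5 = 12
  x_1, x_2, s1, s2, s3, s4, s5 ≥ 0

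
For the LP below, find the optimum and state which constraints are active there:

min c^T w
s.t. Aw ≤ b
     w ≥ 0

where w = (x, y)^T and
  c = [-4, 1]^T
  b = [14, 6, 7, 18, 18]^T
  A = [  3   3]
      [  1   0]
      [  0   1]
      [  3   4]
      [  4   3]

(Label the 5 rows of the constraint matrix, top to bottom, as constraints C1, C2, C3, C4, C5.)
Optimal: x = 4.5, y = 0
Slack at optimum:
  C1: slack = 0.5
  C2: slack = 1.5
  C3: slack = 7
  C4: slack = 4.5
  C5: slack = 0 (binding)
  x ≥ 0: x = 4.5
  y ≥ 0: y = 0 (binding)
Binding constraints: C5, y ≥ 0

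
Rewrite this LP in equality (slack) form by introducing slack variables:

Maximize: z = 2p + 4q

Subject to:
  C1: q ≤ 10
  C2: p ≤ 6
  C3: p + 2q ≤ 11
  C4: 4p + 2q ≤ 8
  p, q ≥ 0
max z = 2p + 4q

s.t.
  q + s1 = 10
  p + s2 = 6
  p + 2q + s3 = 11
  4p + 2q + s4 = 8
  p, q, s1, s2, s3, s4 ≥ 0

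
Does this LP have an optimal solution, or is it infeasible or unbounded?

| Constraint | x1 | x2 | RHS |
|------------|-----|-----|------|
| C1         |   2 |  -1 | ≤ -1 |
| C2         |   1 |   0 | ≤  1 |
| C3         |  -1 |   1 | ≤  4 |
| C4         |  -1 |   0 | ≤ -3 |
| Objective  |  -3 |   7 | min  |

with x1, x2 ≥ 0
C2 requires x1 ≤ 1, while C4 (-x1 ≤ -3) is equivalent to x1 ≥ 3. Together they would need 3 ≤ x1 ≤ 1, which is impossible since 3 > 1. No point satisfies all constraints.

Infeasible — the constraint set is empty.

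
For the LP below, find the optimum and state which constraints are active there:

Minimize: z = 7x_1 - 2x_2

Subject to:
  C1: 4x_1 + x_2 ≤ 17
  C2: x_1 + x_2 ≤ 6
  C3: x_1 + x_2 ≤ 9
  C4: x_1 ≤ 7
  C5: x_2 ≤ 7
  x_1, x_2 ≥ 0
Optimal: x_1 = 0, x_2 = 6
Binding: C2, x_1 ≥ 0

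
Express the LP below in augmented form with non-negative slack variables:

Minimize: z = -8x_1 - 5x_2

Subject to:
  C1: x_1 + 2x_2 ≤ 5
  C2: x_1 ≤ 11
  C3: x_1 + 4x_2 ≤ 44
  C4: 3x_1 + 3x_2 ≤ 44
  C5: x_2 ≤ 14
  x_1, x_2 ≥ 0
min z = -8x_1 - 5x_2

s.t.
  x_1 + 2x_2 + s1 = 5
  x_1 + s2 = 11
  x_1 + 4x_2 + s3 = 44
  3x_1 + 3x_2 + s4 = 44
  x_2 + s5 = 14
  x_1, x_2, s1, s2, s3, s4, s5 ≥ 0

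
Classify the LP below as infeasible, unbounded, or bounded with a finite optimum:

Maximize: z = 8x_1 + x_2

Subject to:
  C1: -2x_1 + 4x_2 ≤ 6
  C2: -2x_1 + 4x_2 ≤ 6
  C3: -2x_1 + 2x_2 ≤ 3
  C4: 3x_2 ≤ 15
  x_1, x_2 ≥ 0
Feasible point: (0, 0) satisfies every constraint, so the LP is feasible.
Direction d = (1, 0): for each constraint row a, a·d ≤ 0 —
  (-2)(1) + (4)(0) = -2 ≤ 0
  (-2)(1) + (4)(0) = -2 ≤ 0
  (-2)(1) + (2)(0) = -2 ≤ 0
  (0)(1) + (3)(0) = 0 ≤ 0
and d ≥ 0, so (0, 0) + t·d stays feasible for every t ≥ 0. Along this ray z = 8x_1 + x_2 changes by 8 per unit t, so z → +∞.

Unbounded — the objective can increase without bound over the feasible region.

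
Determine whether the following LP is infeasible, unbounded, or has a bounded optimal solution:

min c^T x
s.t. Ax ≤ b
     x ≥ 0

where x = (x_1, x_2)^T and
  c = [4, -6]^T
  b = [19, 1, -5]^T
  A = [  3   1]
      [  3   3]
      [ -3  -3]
One constraint requires 3x_1 + 3x_2 ≤ 1, while the constraint -3x_1 - 3x_2 ≤ -5 is equivalent to 3x_1 + 3x_2 ≥ 5. Together they would need 5 ≤ 3x_1 + 3x_2 ≤ 1, which is impossible since 5 > 1. No point satisfies all constraints.

Infeasible: no point satisfies all constraints simultaneously.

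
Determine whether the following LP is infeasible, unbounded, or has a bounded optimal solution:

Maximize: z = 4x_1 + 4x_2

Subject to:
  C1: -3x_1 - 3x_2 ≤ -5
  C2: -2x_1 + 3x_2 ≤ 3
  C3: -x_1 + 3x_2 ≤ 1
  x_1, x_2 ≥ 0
Feasible point: (2, 0) satisfies every constraint, so the LP is feasible.
Direction d = (1, 0): for each constraint row a, a·d ≤ 0 —
  (-3)(1) + (-3)(0) = -3 ≤ 0
  (-2)(1) + (3)(0) = -2 ≤ 0
  (-1)(1) + (3)(0) = -1 ≤ 0
and d ≥ 0, so (2, 0) + t·d stays feasible for every t ≥ 0. Along this ray z = 4x_1 + 4x_2 changes by 4 per unit t, so z → +∞.

The LP is unbounded; z can be made arbitrarily large.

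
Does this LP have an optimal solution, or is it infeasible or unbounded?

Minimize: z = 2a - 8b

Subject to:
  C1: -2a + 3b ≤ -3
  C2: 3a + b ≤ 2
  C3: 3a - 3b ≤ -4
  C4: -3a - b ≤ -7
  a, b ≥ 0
C2 requires 3a + b ≤ 2, while C4 (-3a - b ≤ -7) is equivalent to 3a + b ≥ 7. Together they would need 7 ≤ 3a + b ≤ 2, which is impossible since 7 > 2. No point satisfies all constraints.

The feasible region is empty; the LP is infeasible.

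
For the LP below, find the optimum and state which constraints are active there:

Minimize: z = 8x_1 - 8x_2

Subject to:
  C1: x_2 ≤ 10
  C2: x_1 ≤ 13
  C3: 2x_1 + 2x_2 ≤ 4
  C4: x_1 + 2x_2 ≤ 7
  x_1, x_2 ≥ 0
Optimal: x_1 = 0, x_2 = 2
Slack at optimum:
  C1: slack = 8
  C2: slack = 13
  C3: slack = 0 (binding)
  C4: slack = 3
  x_1 ≥ 0: x_1 = 0 (binding)
  x_2 ≥ 0: x_2 = 2
Binding constraints: C3, x_1 ≥ 0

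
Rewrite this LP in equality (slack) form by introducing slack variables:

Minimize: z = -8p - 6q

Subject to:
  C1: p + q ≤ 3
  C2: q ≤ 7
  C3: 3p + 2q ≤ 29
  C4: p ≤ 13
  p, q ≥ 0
min z = -8p - 6q

s.t.
  p + q + s1 = 3
  q + s2 = 7
  3p + 2q + s3 = 29
  p + s4 = 13
  p, q, s1, s2, s3, s4 ≥ 0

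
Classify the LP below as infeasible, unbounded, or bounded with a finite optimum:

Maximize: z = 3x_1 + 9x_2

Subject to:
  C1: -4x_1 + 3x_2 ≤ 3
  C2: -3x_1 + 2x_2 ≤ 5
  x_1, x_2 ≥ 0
Feasible point: (0, 0) satisfies every constraint, so the LP is feasible.
Direction d = (1, 0): for each constraint row a, a·d ≤ 0 —
  (-4)(1) + (3)(0) = -4 ≤ 0
  (-3)(1) + (2)(0) = -3 ≤ 0
and d ≥ 0, so (0, 0) + t·d stays feasible for every t ≥ 0. Along this ray z = 3x_1 + 9x_2 changes by 3 per unit t, so z → +∞.

Unbounded — the objective can increase without bound over the feasible region.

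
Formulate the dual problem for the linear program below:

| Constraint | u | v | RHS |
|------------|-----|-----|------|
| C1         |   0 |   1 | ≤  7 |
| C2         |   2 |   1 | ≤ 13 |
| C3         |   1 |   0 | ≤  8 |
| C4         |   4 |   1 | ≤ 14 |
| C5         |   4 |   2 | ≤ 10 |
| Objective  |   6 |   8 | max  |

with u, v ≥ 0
Minimize: z = 7y1 + 13y2 + 8y3 + 14y4 + 10y5

Subject to:
  C1: -2y2 - y3 - 4y4 - 4y5 ≤ -6
  C2: -y1 - y2 - y4 - 2y5 ≤ -8
  y1, y2, y3, y4, y5 ≥ 0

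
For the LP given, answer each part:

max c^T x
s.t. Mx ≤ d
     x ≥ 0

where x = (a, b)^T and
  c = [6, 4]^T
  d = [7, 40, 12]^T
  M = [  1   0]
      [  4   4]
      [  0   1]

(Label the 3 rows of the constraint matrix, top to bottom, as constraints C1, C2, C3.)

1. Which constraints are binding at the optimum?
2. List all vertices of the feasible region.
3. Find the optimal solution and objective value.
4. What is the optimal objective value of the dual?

1. C1, C2
2. (0, 0), (7, 0), (7, 3), (0, 10)
3. a = 7, b = 3, z = 54
4. 54 (by strong duality, equal to the primal optimum)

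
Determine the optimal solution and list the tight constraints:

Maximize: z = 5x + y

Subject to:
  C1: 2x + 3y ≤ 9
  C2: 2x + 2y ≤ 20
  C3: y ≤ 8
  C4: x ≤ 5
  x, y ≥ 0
Optimal: x = 4.5, y = 0
Slack at optimum:
  C1: slack = 0 (binding)
  C2: slack = 11
  C3: slack = 8
  C4: slack = 0.5
  x ≥ 0: x = 4.5
  y ≥ 0: y = 0 (binding)
Binding constraints: C1, y ≥ 0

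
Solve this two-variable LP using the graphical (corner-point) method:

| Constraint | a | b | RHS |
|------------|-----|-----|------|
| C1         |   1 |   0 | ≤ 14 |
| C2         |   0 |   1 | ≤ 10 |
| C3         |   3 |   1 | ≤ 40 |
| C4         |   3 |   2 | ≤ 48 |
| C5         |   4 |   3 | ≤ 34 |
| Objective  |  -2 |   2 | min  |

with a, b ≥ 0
a = 8.5, b = 0, z = -17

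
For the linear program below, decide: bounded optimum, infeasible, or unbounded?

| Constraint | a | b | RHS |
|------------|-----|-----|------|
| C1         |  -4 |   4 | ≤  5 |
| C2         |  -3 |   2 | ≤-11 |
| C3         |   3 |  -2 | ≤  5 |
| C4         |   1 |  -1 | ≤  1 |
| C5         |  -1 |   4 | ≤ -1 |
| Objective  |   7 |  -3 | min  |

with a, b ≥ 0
C3 requires 3a - 2b ≤ 5, while C2 (-3a + 2b ≤ -11) is equivalent to 3a - 2b ≥ 11. Together they would need 11 ≤ 3a - 2b ≤ 5, which is impossible since 11 > 5. No point satisfies all constraints.

The feasible region is empty; the LP is infeasible.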